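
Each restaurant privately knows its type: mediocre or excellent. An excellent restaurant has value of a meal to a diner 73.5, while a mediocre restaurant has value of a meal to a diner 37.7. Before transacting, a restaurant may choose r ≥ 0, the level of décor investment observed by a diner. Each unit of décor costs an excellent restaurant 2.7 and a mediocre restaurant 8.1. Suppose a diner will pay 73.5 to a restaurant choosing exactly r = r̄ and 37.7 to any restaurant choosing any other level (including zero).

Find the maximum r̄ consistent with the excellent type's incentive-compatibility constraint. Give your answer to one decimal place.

Choosing r̄ yields the excellent type 73.5 − 2.7·r̄; choosing zero yields 37.7.
The excellent type is indifferent at 73.5 − 2.7·r̄ = 37.7, i.e. r̄ = (73.5 − 37.7) / 2.7 ≈ 13.3.
For any r̄ above 13.3 the excellent type would rather pool at zero, so separation collapses.

13.3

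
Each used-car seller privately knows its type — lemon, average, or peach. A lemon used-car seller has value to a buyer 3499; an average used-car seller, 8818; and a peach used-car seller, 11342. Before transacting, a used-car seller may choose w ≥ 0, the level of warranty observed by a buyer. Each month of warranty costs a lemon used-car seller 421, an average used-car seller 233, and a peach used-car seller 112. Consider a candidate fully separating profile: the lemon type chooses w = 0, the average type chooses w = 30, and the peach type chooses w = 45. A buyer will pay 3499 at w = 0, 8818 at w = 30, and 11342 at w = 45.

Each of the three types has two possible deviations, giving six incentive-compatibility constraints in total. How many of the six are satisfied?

Peach (own payoff 11342 − 112×45 = 6302): to w=0 gives 3499 → no gain ✓; to w=30 gives 8818 − 112×30 = 5458 → no gain ✓.
Average (own payoff 8818 − 233×30 = 1828): to w=0 gives 3499 → profitable ✗; to w=45 gives 11342 − 233×45 = 857 → no gain ✓.
Lemon (own payoff 3499): to w=30 gives 8818 − 421×30 = -3812 → no gain ✓; to w=45 gives 11342 − 421×45 = -7603 → no gain ✓.
5 of the 6 constraints hold; not an equilibrium.

5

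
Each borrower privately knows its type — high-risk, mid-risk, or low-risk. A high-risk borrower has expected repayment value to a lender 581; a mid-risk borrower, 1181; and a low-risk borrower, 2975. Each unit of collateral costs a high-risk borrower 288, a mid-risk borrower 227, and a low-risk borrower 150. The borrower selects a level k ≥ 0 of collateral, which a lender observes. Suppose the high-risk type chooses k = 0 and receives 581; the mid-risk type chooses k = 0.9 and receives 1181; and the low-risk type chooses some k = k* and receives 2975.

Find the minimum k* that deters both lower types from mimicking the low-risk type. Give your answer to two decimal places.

High-risk type (on-path payoff 581) won't mimic when 581 ≥ 2975 − 288·k*, i.e. k* ≥ 8.31.
Mid-risk type (on-path payoff 1181 − 227×0.9 = 976.7) won't mimic when 976.7 ≥ 2975 − 227·k*, i.e. k* ≥ 8.80.
Both must hold, so k* = max(8.31, 8.80) = 8.80. The mid-risk type's constraint binds.

8.80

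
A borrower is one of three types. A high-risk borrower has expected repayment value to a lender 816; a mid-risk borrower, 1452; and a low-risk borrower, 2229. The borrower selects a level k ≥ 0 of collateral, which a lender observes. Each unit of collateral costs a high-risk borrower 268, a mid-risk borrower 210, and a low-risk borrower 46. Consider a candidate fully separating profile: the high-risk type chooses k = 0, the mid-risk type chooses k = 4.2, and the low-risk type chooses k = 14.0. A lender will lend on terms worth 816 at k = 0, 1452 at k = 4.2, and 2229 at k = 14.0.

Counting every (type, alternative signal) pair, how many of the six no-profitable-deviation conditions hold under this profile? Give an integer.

High-risk (own payoff 816): to k=4.2 gives 1452 − 268×4.2 = 326.4 → no gain ✓; to k=14.0 gives 2229 − 268×14.0 = -1523 → no gain ✓.
Low-risk (own payoff 2229 − 46×14.0 = 1585): to k=0 gives 816 → no gain ✓; to k=4.2 gives 1452 − 46×4.2 = 1258.8 → no gain ✓.
Mid-risk (own payoff 1452 − 210×4.2 = 570): to k=0 gives 816 → profitable ✗; to k=14.0 gives 2229 − 210×14.0 = -711 → no gain ✓.
5 of the 6 constraints hold; not an equilibrium.

5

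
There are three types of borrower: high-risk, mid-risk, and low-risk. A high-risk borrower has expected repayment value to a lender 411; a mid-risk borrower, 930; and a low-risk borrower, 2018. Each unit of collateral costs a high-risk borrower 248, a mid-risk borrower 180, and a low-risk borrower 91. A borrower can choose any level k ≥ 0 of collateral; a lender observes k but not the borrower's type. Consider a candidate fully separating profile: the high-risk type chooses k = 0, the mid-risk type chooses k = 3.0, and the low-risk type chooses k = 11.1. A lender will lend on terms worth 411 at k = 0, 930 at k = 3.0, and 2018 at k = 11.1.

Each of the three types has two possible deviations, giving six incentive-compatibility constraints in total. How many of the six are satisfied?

Low-risk (own payoff 2018 − 91×11.1 = 1007.9): to k=0 gives 411 → no gain ✓; to k=3.0 gives 930 − 91×3.0 = 657 → no gain ✓.
High-risk (own payoff 411): to k=3.0 gives 930 − 248×3.0 = 186 → no gain ✓; to k=11.1 gives 2018 − 248×11.1 = -734.8 → no gain ✓.
Mid-risk (own payoff 930 − 180×3.0 = 390): to k=0 gives 411 → profitable ✗; to k=11.1 gives 2018 − 180×11.1 = 20 → no gain ✓.
5 of the 6 constraints hold; not an equilibrium.

5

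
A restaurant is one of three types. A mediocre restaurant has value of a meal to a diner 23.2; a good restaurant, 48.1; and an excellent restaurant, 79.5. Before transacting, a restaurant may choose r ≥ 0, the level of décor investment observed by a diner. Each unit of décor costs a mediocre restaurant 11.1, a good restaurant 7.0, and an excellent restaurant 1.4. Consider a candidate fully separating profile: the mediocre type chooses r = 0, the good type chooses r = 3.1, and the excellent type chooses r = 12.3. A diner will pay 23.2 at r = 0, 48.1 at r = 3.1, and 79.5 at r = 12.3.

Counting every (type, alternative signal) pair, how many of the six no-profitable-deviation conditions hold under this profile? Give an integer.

Mediocre (own payoff 23.2): to r=3.1 gives 48.1 − 11.1×3.1 = 13.69 → no gain ✓; to r=12.3 gives 79.5 − 11.1×12.3 = -57.03 → no gain ✓.
Excellent (own payoff 79.5 − 1.4×12.3 = 62.28): to r=0 gives 23.2 → no gain ✓; to r=3.1 gives 48.1 − 1.4×3.1 = 43.76 → no gain ✓.
Good (own payoff 48.1 − 7.0×3.1 = 26.4): to r=0 gives 23.2 → no gain ✓; to r=12.3 gives 79.5 − 7.0×12.3 = -6.6 → no gain ✓.
6 of the 6 constraints hold; this profile is a separating equilibrium.

6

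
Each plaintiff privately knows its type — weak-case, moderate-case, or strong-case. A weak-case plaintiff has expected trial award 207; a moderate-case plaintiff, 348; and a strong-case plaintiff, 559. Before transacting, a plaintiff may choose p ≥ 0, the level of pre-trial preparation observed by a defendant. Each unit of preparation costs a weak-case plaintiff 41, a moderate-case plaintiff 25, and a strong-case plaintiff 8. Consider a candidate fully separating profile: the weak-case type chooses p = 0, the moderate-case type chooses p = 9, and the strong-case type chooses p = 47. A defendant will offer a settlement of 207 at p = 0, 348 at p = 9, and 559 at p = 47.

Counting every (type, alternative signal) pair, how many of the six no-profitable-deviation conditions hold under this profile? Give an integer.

Strong-case (own payoff 559 − 8×47 = 183): to p=0 gives 207 → profitable ✗; to p=9 gives 348 − 8×9 = 276 → profitable ✗.
Weak-case (own payoff 207): to p=9 gives 348 − 41×9 = -21 → no gain ✓; to p=47 gives 559 − 41×47 = -1368 → no gain ✓.
Moderate-case (own payoff 348 − 25×9 = 123): to p=0 gives 207 → profitable ✗; to p=47 gives 559 − 25×47 = -616 → no gain ✓.
3 of the 6 constraints hold; not an equilibrium.

3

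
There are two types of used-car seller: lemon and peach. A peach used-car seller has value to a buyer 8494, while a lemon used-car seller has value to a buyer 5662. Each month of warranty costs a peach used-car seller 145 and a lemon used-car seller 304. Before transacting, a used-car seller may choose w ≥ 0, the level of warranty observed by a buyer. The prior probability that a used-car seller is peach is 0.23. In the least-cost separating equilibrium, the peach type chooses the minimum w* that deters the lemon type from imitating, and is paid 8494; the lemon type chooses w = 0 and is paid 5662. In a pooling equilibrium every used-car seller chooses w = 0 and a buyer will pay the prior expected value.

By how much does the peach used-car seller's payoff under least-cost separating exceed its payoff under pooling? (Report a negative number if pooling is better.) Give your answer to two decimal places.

829.85

Least-cost separating signal: w* solves 5662 = 8494 − 304·w*, so w* = (8494 − 5662)/304 ≈ 9.3158.
Peach type's separating payoff: 8494 − 145 × w* = 8494 − 145 × (8494 − 5662)/304 = 8494 − 410640/304 ≈ 7143.2105.
Pooling payoff: 0.23 × 8494 + 0.77 × 5662 = 6313.36.
Difference: 7143.2105 − 6313.36 = 829.8505, i.e. 829.85 to two decimal places.
The peach type prefers to separate.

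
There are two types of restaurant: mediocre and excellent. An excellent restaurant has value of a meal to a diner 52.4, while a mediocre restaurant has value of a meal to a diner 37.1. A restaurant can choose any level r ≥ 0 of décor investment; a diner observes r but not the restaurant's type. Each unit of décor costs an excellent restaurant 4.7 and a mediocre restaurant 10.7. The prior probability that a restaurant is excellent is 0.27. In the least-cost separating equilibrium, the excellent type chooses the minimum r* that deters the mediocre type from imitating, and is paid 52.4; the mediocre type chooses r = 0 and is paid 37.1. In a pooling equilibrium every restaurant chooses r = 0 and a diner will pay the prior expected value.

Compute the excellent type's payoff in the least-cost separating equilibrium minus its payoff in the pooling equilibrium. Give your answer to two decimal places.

4.45

Least-cost separating signal: r* solves 37.1 = 52.4 − 10.7·r*, so r* = (52.4 − 37.1)/10.7 ≈ 1.4299.
Excellent type's separating payoff: 52.4 − 4.7 × r* = 52.4 − 4.7 × (52.4 − 37.1)/10.7 = 52.4 − 71.91/10.7 ≈ 45.6794.
Pooling payoff: 0.27 × 52.4 + 0.73 × 37.1 = 41.231.
Difference: 45.6794 − 41.231 = 4.4484, i.e. 4.45 to two decimal places.
The excellent type prefers to separate.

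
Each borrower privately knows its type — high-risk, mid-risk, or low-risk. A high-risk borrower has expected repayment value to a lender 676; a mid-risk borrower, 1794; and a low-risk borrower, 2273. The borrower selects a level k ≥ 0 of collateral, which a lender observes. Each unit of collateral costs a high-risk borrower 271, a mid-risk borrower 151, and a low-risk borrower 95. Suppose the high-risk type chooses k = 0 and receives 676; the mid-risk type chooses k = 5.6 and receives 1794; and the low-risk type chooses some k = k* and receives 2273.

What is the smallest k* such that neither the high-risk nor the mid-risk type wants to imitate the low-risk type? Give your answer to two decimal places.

Mid-risk type (on-path payoff 1794 − 151×5.6 = 948.4) won't mimic when 948.4 ≥ 2273 − 151·k*, i.e. k* ≥ 8.77.
High-risk type (on-path payoff 676) won't mimic when 676 ≥ 2273 − 271·k*, i.e. k* ≥ 5.89.
Both must hold, so k* = max(5.89, 8.77) = 8.77. The mid-risk type's constraint binds.

8.77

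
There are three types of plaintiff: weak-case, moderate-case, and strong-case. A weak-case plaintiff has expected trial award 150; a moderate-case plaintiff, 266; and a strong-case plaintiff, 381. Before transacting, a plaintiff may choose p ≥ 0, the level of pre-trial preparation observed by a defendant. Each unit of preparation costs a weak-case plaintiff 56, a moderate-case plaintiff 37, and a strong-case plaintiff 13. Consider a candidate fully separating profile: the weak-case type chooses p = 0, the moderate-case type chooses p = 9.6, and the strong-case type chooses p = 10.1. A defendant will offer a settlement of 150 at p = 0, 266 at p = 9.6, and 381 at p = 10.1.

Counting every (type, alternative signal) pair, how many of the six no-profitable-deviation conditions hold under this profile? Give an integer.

4

Moderate-case (own payoff 266 − 37×9.6 = -89.2): to p=0 gives 150 → profitable ✗; to p=10.1 gives 381 − 37×10.1 = 7.3 → profitable ✗.
Weak-case (own payoff 150): to p=9.6 gives 266 − 56×9.6 = -271.6 → no gain ✓; to p=10.1 gives 381 − 56×10.1 = -184.6 → no gain ✓.
Strong-case (own payoff 381 − 13×10.1 = 249.7): to p=0 gives 150 → no gain ✓; to p=9.6 gives 266 − 13×9.6 = 141.2 → no gain ✓.
4 of the 6 constraints hold; not an equilibrium.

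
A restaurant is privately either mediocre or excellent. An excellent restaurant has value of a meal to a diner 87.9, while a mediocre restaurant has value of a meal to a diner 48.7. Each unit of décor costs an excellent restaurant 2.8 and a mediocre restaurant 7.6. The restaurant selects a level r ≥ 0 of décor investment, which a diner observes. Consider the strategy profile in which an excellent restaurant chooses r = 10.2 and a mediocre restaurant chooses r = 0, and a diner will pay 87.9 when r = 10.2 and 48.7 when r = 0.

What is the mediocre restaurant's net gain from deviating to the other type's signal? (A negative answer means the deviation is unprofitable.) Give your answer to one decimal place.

Playing r = 0 the mediocre restaurant receives 48.7.
Deviating to r = 10.2 brings payment 87.9 at cost 7.6 × 10.2 = 77.52, netting 10.38.
Gain from deviating: 10.38 − 48.7 = -38.32, i.e. -38.3 to one decimal place.
The gain is negative, so the mediocre type's incentive-compatibility constraint is satisfied.

-38.3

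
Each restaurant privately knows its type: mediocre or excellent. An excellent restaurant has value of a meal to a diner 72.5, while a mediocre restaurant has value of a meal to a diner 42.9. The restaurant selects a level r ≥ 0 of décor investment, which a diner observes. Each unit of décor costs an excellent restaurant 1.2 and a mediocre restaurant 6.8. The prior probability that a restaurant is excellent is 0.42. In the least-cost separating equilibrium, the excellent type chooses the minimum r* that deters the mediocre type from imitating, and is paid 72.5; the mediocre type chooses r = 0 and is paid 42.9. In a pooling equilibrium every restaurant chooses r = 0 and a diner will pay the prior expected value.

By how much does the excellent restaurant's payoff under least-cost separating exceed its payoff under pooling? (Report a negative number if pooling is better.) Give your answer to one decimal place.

11.9

Least-cost separating signal: r* solves 42.9 = 72.5 − 6.8·r*, so r* = (72.5 − 42.9)/6.8 ≈ 4.3529.
Excellent type's separating payoff: 72.5 − 1.2 × r* = 72.5 − 1.2 × (72.5 − 42.9)/6.8 = 72.5 − 35.52/6.8 ≈ 67.276.
Pooling payoff: 0.42 × 72.5 + 0.58 × 42.9 = 55.332.
Difference: 67.276 − 55.332 = 11.944, i.e. 11.9 to one decimal place.
The excellent type prefers to separate.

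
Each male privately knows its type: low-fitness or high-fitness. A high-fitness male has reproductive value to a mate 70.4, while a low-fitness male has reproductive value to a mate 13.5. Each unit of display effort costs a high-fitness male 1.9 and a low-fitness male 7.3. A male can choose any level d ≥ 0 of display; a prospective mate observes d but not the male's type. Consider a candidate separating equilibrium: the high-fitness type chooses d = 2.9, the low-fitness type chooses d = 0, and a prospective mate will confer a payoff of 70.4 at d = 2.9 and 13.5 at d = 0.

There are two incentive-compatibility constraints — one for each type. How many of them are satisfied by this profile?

High-fitness type: signal → 70.4 − 1.9 × 2.9 = 64.89; deviate to 0 → 13.5. IC holds (64.89 ≥ 13.5).
Low-fitness type: stay at 0 → 13.5; mimic → 70.4 − 7.3 × 2.9 = 49.23. IC fails (13.5 < 49.23).
1 of 2 constraints hold, so this profile is not an equilibrium.

1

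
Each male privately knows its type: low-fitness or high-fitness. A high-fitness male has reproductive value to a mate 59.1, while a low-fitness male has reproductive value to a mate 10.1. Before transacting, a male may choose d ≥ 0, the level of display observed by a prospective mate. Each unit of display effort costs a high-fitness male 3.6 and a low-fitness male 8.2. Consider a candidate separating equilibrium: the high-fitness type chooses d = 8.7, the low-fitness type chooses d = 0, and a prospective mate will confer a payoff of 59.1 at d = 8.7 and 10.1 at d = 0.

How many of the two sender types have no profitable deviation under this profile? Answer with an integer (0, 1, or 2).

2

High-fitness type: signal → 59.1 − 3.6 × 8.7 = 27.78; deviate to 0 → 10.1. IC holds (27.78 ≥ 10.1).
Low-fitness type: stay at 0 → 10.1; mimic → 59.1 − 8.2 × 8.7 = -12.24. IC holds (10.1 ≥ -12.24).
2 of 2 constraints hold, so this is a separating equilibrium.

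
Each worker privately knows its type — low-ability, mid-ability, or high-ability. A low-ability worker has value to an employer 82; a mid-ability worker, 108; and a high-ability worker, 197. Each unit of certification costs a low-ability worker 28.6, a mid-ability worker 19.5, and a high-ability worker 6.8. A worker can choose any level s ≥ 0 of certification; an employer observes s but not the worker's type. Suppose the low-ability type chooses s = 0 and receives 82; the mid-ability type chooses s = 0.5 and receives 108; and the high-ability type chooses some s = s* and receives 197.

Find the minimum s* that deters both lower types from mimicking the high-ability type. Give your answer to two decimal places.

5.06

Low-ability type (on-path payoff 82) won't mimic when 82 ≥ 197 − 28.6·s*, i.e. s* ≥ 4.02.
Mid-ability type (on-path payoff 108 − 19.5×0.5 = 98.25) won't mimic when 98.25 ≥ 197 − 19.5·s*, i.e. s* ≥ 5.06.
Both must hold, so s* = max(4.02, 5.06) = 5.06. The mid-ability type's constraint binds.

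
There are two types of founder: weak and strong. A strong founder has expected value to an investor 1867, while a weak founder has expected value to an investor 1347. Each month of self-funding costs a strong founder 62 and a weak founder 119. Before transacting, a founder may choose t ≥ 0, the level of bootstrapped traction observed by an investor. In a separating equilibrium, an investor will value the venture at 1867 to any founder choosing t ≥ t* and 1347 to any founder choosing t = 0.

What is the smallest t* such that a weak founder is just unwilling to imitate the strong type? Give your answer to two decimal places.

4.37

A weak founder choosing t = 0 receives 1347.
Imitating at t* instead would pay 1867 at cost 119·t*, netting 1867 − 119·t*.
Indifference: 1347 = 1867 − 119·t*, so t* = (1867 − 1347) / 119 ≈ 4.37.
At t* the weak type's incentive constraint just binds; the strong type strictly prefers t* since its per-unit cost is lower.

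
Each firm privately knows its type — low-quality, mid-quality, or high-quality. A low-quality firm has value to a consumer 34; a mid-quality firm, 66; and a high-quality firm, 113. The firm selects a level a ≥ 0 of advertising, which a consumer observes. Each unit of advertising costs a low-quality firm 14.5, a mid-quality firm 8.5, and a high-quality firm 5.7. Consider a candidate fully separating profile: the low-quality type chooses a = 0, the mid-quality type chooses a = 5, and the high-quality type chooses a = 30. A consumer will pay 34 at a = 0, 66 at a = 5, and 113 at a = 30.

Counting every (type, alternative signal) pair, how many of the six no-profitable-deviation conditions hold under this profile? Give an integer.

High-quality (own payoff 113 − 5.7×30 = -58): to a=0 gives 34 → profitable ✗; to a=5 gives 66 − 5.7×5 = 37.5 → profitable ✗.
Mid-quality (own payoff 66 − 8.5×5 = 23.5): to a=0 gives 34 → profitable ✗; to a=30 gives 113 − 8.5×30 = -142 → no gain ✓.
Low-quality (own payoff 34): to a=5 gives 66 − 14.5×5 = -6.5 → no gain ✓; to a=30 gives 113 − 14.5×30 = -322 → no gain ✓.
3 of the 6 constraints hold; not an equilibrium.

3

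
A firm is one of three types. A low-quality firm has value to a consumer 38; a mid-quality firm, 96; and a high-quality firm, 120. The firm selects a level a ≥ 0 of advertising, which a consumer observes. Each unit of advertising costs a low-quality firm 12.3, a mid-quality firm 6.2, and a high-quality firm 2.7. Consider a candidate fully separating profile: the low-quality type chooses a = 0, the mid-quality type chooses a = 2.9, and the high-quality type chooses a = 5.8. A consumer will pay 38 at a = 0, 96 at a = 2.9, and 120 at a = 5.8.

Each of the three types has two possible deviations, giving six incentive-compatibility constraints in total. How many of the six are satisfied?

3

High-quality (own payoff 120 − 2.7×5.8 = 104.34): to a=0 gives 38 → no gain ✓; to a=2.9 gives 96 − 2.7×2.9 = 88.17 → no gain ✓.
Low-quality (own payoff 38): to a=2.9 gives 96 − 12.3×2.9 = 60.33 → profitable ✗; to a=5.8 gives 120 − 12.3×5.8 = 48.66 → profitable ✗.
Mid-quality (own payoff 96 − 6.2×2.9 = 78.02): to a=0 gives 38 → no gain ✓; to a=5.8 gives 120 − 6.2×5.8 = 84.04 → profitable ✗.
3 of the 6 constraints hold; not an equilibrium.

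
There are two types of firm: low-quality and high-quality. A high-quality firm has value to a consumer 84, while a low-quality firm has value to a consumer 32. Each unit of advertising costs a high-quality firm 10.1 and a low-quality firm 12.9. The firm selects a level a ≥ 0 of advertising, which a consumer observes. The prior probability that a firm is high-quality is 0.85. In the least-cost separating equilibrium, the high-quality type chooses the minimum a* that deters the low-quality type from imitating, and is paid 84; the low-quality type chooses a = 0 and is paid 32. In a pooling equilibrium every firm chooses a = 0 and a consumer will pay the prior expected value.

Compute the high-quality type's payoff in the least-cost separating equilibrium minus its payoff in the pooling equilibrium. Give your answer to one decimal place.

-32.9

Least-cost separating signal: a* solves 32 = 84 − 12.9·a*, so a* = (84 − 32)/12.9 ≈ 4.0310.
High-quality type's separating payoff: 84 − 10.1 × a* = 84 − 10.1 × (84 − 32)/12.9 = 84 − 525.2/12.9 ≈ 43.287.
Pooling payoff: 0.85 × 84 + 0.15 × 32 = 76.2.
Difference: 43.287 − 76.2 = -32.913, i.e. -32.9 to one decimal place.
The high-quality type would prefer the pooling outcome.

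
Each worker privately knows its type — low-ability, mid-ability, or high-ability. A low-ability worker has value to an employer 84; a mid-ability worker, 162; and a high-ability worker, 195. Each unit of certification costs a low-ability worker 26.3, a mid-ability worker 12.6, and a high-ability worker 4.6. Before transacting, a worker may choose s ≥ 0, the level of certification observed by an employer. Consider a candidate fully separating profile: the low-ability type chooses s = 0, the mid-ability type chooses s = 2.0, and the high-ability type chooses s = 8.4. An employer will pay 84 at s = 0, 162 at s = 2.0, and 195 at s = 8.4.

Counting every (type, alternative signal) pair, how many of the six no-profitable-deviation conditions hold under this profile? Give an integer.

5

Mid-ability (own payoff 162 − 12.6×2.0 = 136.8): to s=0 gives 84 → no gain ✓; to s=8.4 gives 195 − 12.6×8.4 = 89.16 → no gain ✓.
High-ability (own payoff 195 − 4.6×8.4 = 156.36): to s=0 gives 84 → no gain ✓; to s=2.0 gives 162 − 4.6×2.0 = 152.8 → no gain ✓.
Low-ability (own payoff 84): to s=2.0 gives 162 − 26.3×2.0 = 109.4 → profitable ✗; to s=8.4 gives 195 − 26.3×8.4 = -25.92 → no gain ✓.
5 of the 6 constraints hold; not an equilibrium.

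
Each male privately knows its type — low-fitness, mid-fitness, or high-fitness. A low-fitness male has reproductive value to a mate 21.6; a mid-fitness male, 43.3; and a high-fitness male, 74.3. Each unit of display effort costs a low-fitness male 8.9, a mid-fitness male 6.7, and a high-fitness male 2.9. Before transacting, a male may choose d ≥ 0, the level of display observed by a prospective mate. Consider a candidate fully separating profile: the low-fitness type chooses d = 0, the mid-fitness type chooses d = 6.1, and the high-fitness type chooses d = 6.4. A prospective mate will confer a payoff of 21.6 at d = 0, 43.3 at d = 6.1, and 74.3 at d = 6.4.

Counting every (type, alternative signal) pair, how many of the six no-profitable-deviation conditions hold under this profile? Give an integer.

4

High-fitness (own payoff 74.3 − 2.9×6.4 = 55.74): to d=0 gives 21.6 → no gain ✓; to d=6.1 gives 43.3 − 2.9×6.1 = 25.61 → no gain ✓.
Low-fitness (own payoff 21.6): to d=6.1 gives 43.3 − 8.9×6.1 = -10.99 → no gain ✓; to d=6.4 gives 74.3 − 8.9×6.4 = 17.34 → no gain ✓.
Mid-fitness (own payoff 43.3 − 6.7×6.1 = 2.43): to d=0 gives 21.6 → profitable ✗; to d=6.4 gives 74.3 − 6.7×6.4 = 31.42 → profitable ✗.
4 of the 6 constraints hold; not an equilibrium.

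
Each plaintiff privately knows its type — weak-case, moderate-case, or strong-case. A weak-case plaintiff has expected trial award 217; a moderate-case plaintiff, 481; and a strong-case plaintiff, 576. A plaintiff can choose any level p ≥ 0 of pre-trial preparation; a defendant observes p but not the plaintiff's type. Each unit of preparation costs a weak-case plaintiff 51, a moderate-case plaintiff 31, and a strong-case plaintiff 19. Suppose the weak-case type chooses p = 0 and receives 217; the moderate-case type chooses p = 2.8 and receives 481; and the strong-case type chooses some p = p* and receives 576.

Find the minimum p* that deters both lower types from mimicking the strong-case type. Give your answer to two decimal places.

Moderate-case type (on-path payoff 481 − 31×2.8 = 394.2) won't mimic when 394.2 ≥ 576 − 31·p*, i.e. p* ≥ 5.86.
Weak-case type (on-path payoff 217) won't mimic when 217 ≥ 576 − 51·p*, i.e. p* ≥ 7.04.
Both must hold, so p* = max(7.04, 5.86) = 7.04. The weak-case type's constraint binds.

7.04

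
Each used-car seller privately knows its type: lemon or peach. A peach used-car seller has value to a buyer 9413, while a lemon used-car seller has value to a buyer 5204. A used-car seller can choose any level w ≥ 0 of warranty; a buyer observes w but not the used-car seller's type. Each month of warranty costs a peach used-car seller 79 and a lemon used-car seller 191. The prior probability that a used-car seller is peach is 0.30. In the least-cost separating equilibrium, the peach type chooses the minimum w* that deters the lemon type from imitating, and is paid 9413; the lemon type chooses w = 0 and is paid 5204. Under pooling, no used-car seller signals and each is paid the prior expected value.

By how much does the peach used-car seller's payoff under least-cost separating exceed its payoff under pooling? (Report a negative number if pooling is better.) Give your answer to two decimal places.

Least-cost separating signal: w* solves 5204 = 9413 − 191·w*, so w* = (9413 − 5204)/191 ≈ 22.0366.
Peach type's separating payoff: 9413 − 79 × w* = 9413 − 79 × (9413 − 5204)/191 = 9413 − 332511/191 ≈ 7672.1047.
Pooling payoff: 0.30 × 9413 + 0.70 × 5204 = 6466.7.
Difference: 7672.1047 − 6466.7 = 1205.4047, i.e. 1205.40 to two decimal places.
The peach type prefers to separate.

1205.40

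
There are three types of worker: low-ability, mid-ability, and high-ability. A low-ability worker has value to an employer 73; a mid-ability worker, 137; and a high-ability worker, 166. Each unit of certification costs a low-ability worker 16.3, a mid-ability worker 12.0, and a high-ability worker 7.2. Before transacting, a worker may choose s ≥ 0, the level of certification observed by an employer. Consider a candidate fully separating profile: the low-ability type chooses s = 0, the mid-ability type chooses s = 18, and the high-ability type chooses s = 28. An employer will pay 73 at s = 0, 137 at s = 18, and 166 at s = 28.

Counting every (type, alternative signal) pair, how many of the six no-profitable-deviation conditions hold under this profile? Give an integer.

Low-ability (own payoff 73): to s=18 gives 137 − 16.3×18 = -156.4 → no gain ✓; to s=28 gives 166 − 16.3×28 = -290.4 → no gain ✓.
High-ability (own payoff 166 − 7.2×28 = -35.6): to s=0 gives 73 → profitable ✗; to s=18 gives 137 − 7.2×18 = 7.4 → profitable ✗.
Mid-ability (own payoff 137 − 12.0×18 = -79): to s=0 gives 73 → profitable ✗; to s=28 gives 166 − 12.0×28 = -170 → no gain ✓.
3 of the 6 constraints hold; not an equilibrium.

3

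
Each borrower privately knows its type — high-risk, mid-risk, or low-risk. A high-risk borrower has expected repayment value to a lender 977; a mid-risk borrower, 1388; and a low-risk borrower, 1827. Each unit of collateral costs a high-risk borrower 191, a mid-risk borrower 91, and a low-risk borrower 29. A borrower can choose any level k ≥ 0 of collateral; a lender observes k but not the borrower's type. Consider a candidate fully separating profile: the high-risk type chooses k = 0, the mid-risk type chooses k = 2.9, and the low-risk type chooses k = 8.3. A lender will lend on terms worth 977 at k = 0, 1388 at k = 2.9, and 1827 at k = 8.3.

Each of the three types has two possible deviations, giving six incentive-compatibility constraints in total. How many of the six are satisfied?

Low-risk (own payoff 1827 − 29×8.3 = 1586.3): to k=0 gives 977 → no gain ✓; to k=2.9 gives 1388 − 29×2.9 = 1303.9 → no gain ✓.
Mid-risk (own payoff 1388 − 91×2.9 = 1124.1): to k=0 gives 977 → no gain ✓; to k=8.3 gives 1827 − 91×8.3 = 1071.7 → no gain ✓.
High-risk (own payoff 977): to k=2.9 gives 1388 − 191×2.9 = 834.1 → no gain ✓; to k=8.3 gives 1827 − 191×8.3 = 241.7 → no gain ✓.
6 of the 6 constraints hold; this profile is a separating equilibrium.

6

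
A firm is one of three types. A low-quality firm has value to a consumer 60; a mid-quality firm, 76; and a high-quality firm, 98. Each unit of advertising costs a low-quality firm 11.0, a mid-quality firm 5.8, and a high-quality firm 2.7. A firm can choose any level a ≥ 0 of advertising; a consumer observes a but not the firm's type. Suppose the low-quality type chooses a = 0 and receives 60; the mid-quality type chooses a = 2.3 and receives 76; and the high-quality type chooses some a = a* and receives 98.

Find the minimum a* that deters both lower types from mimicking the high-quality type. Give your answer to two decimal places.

Low-quality type (on-path payoff 60) won't mimic when 60 ≥ 98 − 11.0·a*, i.e. a* ≥ 3.45.
Mid-quality type (on-path payoff 76 − 5.8×2.3 = 62.66) won't mimic when 62.66 ≥ 98 − 5.8·a*, i.e. a* ≥ 6.09.
Both must hold, so a* = max(3.45, 6.09) = 6.09. The mid-quality type's constraint binds.

6.09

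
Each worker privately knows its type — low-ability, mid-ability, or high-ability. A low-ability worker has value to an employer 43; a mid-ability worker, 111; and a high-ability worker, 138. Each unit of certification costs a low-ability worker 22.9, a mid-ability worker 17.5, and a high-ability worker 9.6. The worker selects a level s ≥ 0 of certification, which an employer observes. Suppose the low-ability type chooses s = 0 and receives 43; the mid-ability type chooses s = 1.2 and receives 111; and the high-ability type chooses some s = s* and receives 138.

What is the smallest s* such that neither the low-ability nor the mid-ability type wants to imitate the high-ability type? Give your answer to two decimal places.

Low-ability type (on-path payoff 43) won't mimic when 43 ≥ 138 − 22.9·s*, i.e. s* ≥ 4.15.
Mid-ability type (on-path payoff 111 − 17.5×1.2 = 90) won't mimic when 90 ≥ 138 − 17.5·s*, i.e. s* ≥ 2.74.
Both must hold, so s* = max(4.15, 2.74) = 4.15. The low-ability type's constraint binds.

4.15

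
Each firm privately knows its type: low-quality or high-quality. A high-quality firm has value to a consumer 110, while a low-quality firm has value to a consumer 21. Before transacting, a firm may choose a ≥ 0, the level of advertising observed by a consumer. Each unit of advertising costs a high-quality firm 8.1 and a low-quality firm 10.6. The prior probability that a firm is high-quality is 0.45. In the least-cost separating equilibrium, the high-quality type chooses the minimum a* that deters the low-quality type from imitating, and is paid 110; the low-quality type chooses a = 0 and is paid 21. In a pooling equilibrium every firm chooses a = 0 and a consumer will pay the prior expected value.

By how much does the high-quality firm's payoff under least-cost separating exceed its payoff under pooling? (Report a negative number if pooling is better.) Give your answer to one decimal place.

Least-cost separating signal: a* solves 21 = 110 − 10.6·a*, so a* = (110 − 21)/10.6 ≈ 8.3962.
High-quality type's separating payoff: 110 − 8.1 × a* = 110 − 8.1 × (110 − 21)/10.6 = 110 − 720.9/10.6 ≈ 41.991.
Pooling payoff: 0.45 × 110 + 0.55 × 21 = 61.05.
Difference: 41.991 − 61.05 = -19.059, i.e. -19.1 to one decimal place.
The high-quality type would prefer the pooling outcome.

-19.1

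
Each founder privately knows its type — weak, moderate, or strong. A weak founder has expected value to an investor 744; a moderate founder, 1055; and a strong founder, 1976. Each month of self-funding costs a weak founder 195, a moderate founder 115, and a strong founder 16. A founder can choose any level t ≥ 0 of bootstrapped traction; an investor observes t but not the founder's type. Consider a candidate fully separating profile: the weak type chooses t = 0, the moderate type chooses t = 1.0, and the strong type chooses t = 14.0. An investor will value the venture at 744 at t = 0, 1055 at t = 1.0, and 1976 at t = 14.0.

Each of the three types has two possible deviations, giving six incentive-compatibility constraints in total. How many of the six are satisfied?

5

Moderate (own payoff 1055 − 115×1.0 = 940): to t=0 gives 744 → no gain ✓; to t=14.0 gives 1976 − 115×14.0 = 366 → no gain ✓.
Strong (own payoff 1976 − 16×14.0 = 1752): to t=0 gives 744 → no gain ✓; to t=1.0 gives 1055 − 16×1.0 = 1039 → no gain ✓.
Weak (own payoff 744): to t=1.0 gives 1055 − 195×1.0 = 860 → profitable ✗; to t=14.0 gives 1976 − 195×14.0 = -754 → no gain ✓.
5 of the 6 constraints hold; not an equilibrium.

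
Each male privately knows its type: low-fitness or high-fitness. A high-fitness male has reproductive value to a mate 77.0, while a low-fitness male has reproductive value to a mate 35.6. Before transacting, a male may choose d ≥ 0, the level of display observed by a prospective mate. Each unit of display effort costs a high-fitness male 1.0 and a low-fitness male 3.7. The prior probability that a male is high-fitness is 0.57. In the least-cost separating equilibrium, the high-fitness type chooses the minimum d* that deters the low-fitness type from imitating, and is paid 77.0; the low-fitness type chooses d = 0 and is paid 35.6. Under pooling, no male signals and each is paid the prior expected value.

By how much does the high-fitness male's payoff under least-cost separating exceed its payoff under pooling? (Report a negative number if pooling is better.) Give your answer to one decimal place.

Least-cost separating signal: d* solves 35.6 = 77.0 − 3.7·d*, so d* = (77.0 − 35.6)/3.7 ≈ 11.1892.
High-fitness type's separating payoff: 77.0 − 1.0 × d* = 77.0 − 1.0 × (77.0 − 35.6)/3.7 = 77.0 − 41.4/3.7 ≈ 65.811.
Pooling payoff: 0.57 × 77.0 + 0.43 × 35.6 = 59.198.
Difference: 65.811 − 59.198 = 6.613, i.e. 6.6 to one decimal place.
The high-fitness type prefers to separate.

6.6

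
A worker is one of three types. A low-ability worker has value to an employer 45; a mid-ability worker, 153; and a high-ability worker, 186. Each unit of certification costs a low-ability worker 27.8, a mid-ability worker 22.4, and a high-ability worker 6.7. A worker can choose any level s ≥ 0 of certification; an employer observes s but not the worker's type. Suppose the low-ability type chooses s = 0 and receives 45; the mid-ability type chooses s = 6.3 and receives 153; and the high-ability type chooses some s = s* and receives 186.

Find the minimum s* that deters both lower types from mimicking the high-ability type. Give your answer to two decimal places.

Low-ability type (on-path payoff 45) won't mimic when 45 ≥ 186 − 27.8·s*, i.e. s* ≥ 5.07.
Mid-ability type (on-path payoff 153 − 22.4×6.3 = 11.88) won't mimic when 11.88 ≥ 186 − 22.4·s*, i.e. s* ≥ 7.77.
Both must hold, so s* = max(5.07, 7.77) = 7.77. The mid-ability type's constraint binds.

7.77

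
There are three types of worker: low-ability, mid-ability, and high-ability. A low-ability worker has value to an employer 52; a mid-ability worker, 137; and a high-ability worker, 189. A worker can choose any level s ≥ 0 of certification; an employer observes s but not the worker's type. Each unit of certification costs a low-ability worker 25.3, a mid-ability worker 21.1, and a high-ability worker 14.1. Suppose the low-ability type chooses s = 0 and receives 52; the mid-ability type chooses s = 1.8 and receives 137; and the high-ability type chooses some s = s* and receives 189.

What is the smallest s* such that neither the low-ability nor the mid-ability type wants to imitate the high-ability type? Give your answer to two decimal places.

5.42

Mid-ability type (on-path payoff 137 − 21.1×1.8 = 99.02) won't mimic when 99.02 ≥ 189 − 21.1·s*, i.e. s* ≥ 4.26.
Low-ability type (on-path payoff 52) won't mimic when 52 ≥ 189 − 25.3·s*, i.e. s* ≥ 5.42.
Both must hold, so s* = max(5.42, 4.26) = 5.42. The low-ability type's constraint binds.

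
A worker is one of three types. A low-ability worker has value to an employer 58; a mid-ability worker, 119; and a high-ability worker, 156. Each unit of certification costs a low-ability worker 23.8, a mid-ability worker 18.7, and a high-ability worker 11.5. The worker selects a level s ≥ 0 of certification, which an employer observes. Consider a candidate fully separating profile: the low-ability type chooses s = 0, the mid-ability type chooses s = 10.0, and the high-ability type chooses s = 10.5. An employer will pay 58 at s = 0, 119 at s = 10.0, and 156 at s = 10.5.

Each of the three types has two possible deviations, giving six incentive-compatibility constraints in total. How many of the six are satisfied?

3

Low-ability (own payoff 58): to s=10.0 gives 119 − 23.8×10.0 = -119 → no gain ✓; to s=10.5 gives 156 − 23.8×10.5 = -93.9 → no gain ✓.
Mid-ability (own payoff 119 − 18.7×10.0 = -68): to s=0 gives 58 → profitable ✗; to s=10.5 gives 156 − 18.7×10.5 = -40.35 → profitable ✗.
High-ability (own payoff 156 − 11.5×10.5 = 35.25): to s=0 gives 58 → profitable ✗; to s=10.0 gives 119 − 11.5×10.0 = 4 → no gain ✓.
3 of the 6 constraints hold; not an equilibrium.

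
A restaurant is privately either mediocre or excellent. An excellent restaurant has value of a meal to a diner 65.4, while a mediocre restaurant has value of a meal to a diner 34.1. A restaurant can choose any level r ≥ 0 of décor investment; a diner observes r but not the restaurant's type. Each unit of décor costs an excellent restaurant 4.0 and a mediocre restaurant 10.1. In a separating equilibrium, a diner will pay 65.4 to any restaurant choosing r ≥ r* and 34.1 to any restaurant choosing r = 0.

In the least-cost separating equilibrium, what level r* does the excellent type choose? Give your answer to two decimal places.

A mediocre restaurant choosing r = 0 receives 34.1.
Imitating at r* instead would pay 65.4 at cost 10.1·r*, netting 65.4 − 10.1·r*.
Indifference: 34.1 = 65.4 − 10.1·r*, so r* = (65.4 − 34.1) / 10.1 ≈ 3.10.
This is the mediocre type's binding incentive-compatibility constraint; any r ≥ 3.10 sustains separation on that side.

3.10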